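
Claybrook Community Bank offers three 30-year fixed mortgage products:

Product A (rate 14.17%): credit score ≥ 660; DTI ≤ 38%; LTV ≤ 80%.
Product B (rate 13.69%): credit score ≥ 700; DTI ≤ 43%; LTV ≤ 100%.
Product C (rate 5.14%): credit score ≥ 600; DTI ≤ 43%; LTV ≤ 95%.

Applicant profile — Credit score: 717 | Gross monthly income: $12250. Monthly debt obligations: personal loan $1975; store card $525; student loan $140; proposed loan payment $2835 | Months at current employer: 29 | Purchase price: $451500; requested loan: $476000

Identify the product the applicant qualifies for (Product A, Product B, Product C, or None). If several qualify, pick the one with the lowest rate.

Total debts = (1,975 + 525 + 140 + 2,835) = 5,475; DTI = 5,475/12,250 = 44.7%.
LTV = 476,000/451,500 = 105.4%.
Product A: score 717 ≥ 660; DTI 44.7% > 38%; LTV 105.4% > 80% → does not qualify.
Product B: score 717 ≥ 700; DTI 44.7% > 43%; LTV 105.4% > 100% → does not qualify.
Product C: score 717 ≥ 600; DTI 44.7% > 43%; LTV 105.4% > 95% → does not qualify.

None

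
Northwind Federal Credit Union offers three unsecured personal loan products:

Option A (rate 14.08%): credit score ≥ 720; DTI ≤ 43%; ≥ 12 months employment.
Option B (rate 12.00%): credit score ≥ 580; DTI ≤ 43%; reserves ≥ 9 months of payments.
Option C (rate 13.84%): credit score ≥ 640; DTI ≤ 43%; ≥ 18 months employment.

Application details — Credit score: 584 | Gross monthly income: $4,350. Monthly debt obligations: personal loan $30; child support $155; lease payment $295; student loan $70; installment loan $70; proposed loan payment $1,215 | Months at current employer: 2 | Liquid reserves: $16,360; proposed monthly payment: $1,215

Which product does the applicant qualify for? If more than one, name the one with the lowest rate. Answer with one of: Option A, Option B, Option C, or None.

Total debts = (30 + 155 + 295 + 70 + 70 + 1,215) = 1,835; DTI = 1,835/4,350 = 42.2%.
Reserves = 16,360/1,215 = 13.5 months.
Option A: score 584 < 720; DTI 42.2% ≤ 43%; employment 2 < 12 mo → does not qualify.
Option B: score 584 ≥ 580; DTI 42.2% ≤ 43%; reserves 13.5 ≥ 9 mo → qualifies.
Option C: score 584 < 640; DTI 42.2% ≤ 43%; employment 2 < 18 mo → does not qualify.

Option B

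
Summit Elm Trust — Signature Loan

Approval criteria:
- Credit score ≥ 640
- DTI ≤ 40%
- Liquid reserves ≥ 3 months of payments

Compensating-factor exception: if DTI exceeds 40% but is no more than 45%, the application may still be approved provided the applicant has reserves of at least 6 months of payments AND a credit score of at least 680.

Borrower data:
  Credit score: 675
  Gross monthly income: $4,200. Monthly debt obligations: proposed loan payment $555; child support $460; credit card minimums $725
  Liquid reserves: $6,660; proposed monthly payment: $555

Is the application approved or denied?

Denied

Credit score 675 ≥ 640 (meets base)
Total debts = (555 + 460 + 725) = 1,740. DTI: 1,740 ÷ 4,200 = 41.4%, over the 40% base limit.
Liquid reserves cover 6,660/555 = 12.0 months — ≥ 3 required
41.4% falls in the override range (40%–45%), so the compensating-factor test applies.
Override check — reserves: 12.0 mo (ok); score: 675 (below 680).
Compensating-factor requirement not fully met.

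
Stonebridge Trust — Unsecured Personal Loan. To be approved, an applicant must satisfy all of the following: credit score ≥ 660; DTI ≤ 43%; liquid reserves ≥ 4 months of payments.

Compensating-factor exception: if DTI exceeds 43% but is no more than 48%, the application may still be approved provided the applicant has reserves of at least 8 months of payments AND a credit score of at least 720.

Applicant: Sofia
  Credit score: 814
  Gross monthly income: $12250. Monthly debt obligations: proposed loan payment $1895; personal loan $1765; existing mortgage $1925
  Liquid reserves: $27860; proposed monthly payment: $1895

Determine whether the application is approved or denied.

Credit score 814 ≥ 660 (meets base)
Total debts = (1,895 + 1,765 + 1,925) = 5,585. DTI: 5,585 ÷ 12,250 = 45.6%, over the 43% base limit.
Reserves: 27,860 ÷ 1,895 = 14.7 months (meets 4-month minimum)
45.6% falls in the override range (43%–48%), so the compensating-factor test applies.
Override check — reserves: 14.7 mo (ok); score: 814 (ok).
Both compensating conditions met → exception applies.

Approved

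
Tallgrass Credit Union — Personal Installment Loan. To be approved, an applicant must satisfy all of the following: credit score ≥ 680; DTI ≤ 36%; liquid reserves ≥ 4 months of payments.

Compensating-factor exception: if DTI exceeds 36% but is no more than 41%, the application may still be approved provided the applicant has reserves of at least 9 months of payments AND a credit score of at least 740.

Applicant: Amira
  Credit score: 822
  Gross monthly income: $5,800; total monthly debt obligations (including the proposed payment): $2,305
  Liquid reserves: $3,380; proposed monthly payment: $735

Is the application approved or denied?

Credit score 822 ≥ 680 (meets base)
DTI = 2,305/5,800 = 39.7% > 36% — standard DTI limit exceeded.
Reserves = 3,380/735 = 4.6 months ≥ 4
DTI 39.7% is within the 36%–41% exception band; checking compensating factors.
Reserves 4.6 < 9 months; credit score 822 ≥ 740.
Compensating-factor requirement not fully met.

Denied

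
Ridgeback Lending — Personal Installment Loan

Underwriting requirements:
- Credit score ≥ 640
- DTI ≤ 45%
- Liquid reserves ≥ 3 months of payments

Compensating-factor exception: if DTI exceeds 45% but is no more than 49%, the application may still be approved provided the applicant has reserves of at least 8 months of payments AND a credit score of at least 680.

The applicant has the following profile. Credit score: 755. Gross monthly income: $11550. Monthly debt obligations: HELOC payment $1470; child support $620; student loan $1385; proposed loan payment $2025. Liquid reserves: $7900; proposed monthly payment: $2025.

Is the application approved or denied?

Credit score 755 ≥ 640 (meets base)
Total debts = (1,470 + 620 + 1,385 + 2,025) = 5,500. DTI = 5,500/11,550 = 47.6% > 45% — standard DTI limit exceeded.
Reserves = 7,900/2,025 = 3.9 months ≥ 3
47.6% falls in the override range (45%–49%), so the compensating-factor test applies.
Reserves 3.9 < 8 months; credit score 755 ≥ 680.
Compensating-factor requirement not fully met.

Denied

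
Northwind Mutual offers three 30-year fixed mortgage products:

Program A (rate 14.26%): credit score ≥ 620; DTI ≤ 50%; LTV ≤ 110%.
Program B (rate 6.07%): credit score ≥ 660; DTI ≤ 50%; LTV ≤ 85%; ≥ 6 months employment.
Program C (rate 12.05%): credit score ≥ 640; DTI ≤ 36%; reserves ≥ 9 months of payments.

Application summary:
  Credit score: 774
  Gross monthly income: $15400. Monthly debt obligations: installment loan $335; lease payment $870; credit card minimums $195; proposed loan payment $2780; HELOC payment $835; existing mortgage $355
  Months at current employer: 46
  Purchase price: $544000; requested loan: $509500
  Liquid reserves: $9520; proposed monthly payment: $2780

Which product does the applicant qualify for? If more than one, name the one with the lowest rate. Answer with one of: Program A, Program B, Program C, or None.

Program A

Total debts = (335 + 870 + 195 + 2,780 + 835 + 355) = 5,370; DTI = 5,370/15,400 = 34.9%.
LTV = 509,500/544,000 = 93.7%.
Reserves = 9,520/2,780 = 3.4 months.
Program A: score 774 ≥ 620; DTI 34.9% ≤ 50%; LTV 93.7% ≤ 110% → qualifies.
Program B: score 774 ≥ 660; DTI 34.9% ≤ 50%; LTV 93.7% > 85%; employment 46 ≥ 6 mo → does not qualify.
Program C: score 774 ≥ 640; DTI 34.9% ≤ 36%; reserves 3.4 < 9 mo → does not qualify.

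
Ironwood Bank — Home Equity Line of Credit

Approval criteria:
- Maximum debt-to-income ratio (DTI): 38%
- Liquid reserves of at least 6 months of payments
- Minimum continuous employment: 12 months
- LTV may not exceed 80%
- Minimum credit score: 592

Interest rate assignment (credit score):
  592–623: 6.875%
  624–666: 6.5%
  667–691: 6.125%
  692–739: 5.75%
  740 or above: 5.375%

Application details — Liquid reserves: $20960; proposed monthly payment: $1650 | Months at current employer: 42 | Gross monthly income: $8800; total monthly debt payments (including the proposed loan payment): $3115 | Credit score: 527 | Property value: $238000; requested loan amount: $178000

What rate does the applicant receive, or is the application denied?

Credit score 527 < 592 (below minimum)
Reserves = 20,960/1,650 = 12.7 months ≥ 6
DTI: 3,115 ÷ 8,800 = 35.4%, within the 38% cap
Employment 42 ≥ 12 months
Loan-to-value = 178,000/238,000 = 74.8% — pass (80% max)
Not all requirements met → denied.

Denied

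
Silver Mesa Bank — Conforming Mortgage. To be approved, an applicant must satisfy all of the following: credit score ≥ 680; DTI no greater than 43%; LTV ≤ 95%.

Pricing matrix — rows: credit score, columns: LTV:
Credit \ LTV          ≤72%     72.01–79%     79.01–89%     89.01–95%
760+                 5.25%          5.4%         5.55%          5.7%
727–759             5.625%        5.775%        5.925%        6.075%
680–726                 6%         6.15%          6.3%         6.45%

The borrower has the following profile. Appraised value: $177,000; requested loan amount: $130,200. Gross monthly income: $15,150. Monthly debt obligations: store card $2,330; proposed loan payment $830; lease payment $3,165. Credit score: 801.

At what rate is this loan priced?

5.4%

Credit score 801 ≥ 680; Total monthly debts = (2,330 + 830 + 3,165) = 6,325. DTI: 6,325 ÷ 15,150 = 41.7%, within the 43% cap
LTV = 130,200/177,000 = 73.6% ≤ 95%
Credit 801 → row 760+; LTV 73.6% → column 72.01–79%. Grid cell → 5.4%.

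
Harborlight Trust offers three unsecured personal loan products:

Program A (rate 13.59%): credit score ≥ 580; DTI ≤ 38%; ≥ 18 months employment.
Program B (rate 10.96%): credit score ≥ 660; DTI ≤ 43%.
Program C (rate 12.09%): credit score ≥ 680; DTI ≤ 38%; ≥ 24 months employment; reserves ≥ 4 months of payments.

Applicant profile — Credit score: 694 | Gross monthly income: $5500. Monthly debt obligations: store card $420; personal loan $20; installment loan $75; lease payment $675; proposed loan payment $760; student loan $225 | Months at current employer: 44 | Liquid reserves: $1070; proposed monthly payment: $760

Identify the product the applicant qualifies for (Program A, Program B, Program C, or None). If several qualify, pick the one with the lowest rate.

Total debts = (420 + 20 + 75 + 675 + 760 + 225) = 2,175; DTI = 2,175/5,500 = 39.5%.
Reserves = 1,070/760 = 1.4 months.
Program A: score 694 ≥ 580; DTI 39.5% > 38%; employment 44 ≥ 18 mo → does not qualify.
Program B: score 694 ≥ 660; DTI 39.5% ≤ 43% → qualifies.
Program C: score 694 ≥ 680; DTI 39.5% > 38%; employment 44 ≥ 24 mo; reserves 1.4 < 4 mo → does not qualify.

Program B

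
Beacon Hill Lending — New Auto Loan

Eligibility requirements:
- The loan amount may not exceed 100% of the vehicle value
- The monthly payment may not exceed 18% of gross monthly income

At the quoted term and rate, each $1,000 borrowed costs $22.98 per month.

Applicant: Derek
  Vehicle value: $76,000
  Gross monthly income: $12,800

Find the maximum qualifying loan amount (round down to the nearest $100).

Payment cap: 18% × $12,800 = $2,304/month.
At $22.98 per $1,000, that supports 2,304/22.98 × 1,000 ≈ $100,261 → $100,200.
LTV cap: 100% × $76,000 = $76,000 → $76,000.
Binding constraint: loan-to-value.

$76,000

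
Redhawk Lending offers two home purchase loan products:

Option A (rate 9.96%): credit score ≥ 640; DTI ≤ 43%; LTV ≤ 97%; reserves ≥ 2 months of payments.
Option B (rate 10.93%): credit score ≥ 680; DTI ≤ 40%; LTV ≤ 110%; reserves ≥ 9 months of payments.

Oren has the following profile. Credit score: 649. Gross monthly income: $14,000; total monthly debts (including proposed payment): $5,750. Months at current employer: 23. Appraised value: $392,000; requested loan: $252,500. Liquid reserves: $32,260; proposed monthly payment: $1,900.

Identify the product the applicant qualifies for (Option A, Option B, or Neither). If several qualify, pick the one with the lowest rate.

DTI = 5,750/14,000 = 41.1%.
LTV = 252,500/392,000 = 64.4%.
Reserves = 32,260/1,900 = 17.0 months.
Option A: score 649 ≥ 640; DTI 41.1% ≤ 43%; LTV 64.4% ≤ 97%; reserves 17.0 ≥ 2 mo → qualifies.
Option B: score 649 < 680; DTI 41.1% > 40%; LTV 64.4% ≤ 110%; reserves 17.0 ≥ 9 mo → does not qualify.

Option A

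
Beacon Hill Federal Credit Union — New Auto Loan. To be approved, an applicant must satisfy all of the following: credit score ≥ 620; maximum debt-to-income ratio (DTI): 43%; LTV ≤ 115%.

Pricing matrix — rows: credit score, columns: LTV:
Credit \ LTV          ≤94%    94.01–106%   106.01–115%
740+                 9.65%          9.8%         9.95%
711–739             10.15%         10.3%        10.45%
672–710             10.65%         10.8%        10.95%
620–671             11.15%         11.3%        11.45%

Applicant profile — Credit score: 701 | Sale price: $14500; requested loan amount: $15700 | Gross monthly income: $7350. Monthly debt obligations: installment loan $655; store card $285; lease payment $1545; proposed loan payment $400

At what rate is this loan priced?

10.95%

Credit score 701 ≥ 620; Total monthly debts = (655 + 285 + 1,545 + 400) = 2,885. Debt-to-income = 2,885/7,350 = 39.3% — meets 43% limit
LTV = 15,700/14,500 = 108.3% ≤ 115%
Row: 701 falls in 672–710. Column: 108.3% falls in 106.01–115%. Rate = 10.95%.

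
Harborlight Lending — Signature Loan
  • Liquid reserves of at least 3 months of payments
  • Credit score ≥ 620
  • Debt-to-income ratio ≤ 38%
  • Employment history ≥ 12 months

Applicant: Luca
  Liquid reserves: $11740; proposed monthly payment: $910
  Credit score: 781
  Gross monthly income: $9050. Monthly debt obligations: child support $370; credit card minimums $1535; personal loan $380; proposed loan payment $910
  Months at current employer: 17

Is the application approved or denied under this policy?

Approved

Reserves = 11,740/910 = 12.9 months ≥ 3
Credit score 781 ≥ 620 (meets)
Total monthly debts = (370 + 1,535 + 380 + 910) = 3,195. DTI: 3,195 ÷ 9,050 = 35.3%, within the 38% cap
Employment 17 ≥ 12 months
All criteria satisfied.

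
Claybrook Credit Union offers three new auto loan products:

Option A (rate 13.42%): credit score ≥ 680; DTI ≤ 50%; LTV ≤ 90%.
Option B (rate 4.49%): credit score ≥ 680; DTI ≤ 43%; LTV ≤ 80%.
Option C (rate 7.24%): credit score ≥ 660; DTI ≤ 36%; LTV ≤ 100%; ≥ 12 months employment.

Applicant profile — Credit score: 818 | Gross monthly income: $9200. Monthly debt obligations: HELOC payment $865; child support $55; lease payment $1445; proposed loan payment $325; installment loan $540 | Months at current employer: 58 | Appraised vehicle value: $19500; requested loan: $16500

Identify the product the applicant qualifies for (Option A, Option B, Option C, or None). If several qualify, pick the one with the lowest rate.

Total debts = (865 + 55 + 1,445 + 325 + 540) = 3,230; DTI = 3,230/9,200 = 35.1%.
LTV = 16,500/19,500 = 84.6%.
Option A: score 818 ≥ 680; DTI 35.1% ≤ 50%; LTV 84.6% ≤ 90% → qualifies.
Option B: score 818 ≥ 680; DTI 35.1% ≤ 43%; LTV 84.6% > 80% → does not qualify.
Option C: score 818 ≥ 660; DTI 35.1% ≤ 36%; LTV 84.6% ≤ 100%; employment 58 ≥ 12 mo → qualifies.
Qualifying: Option A, Option C. Lowest rate is 7.24% → Option C.

Option C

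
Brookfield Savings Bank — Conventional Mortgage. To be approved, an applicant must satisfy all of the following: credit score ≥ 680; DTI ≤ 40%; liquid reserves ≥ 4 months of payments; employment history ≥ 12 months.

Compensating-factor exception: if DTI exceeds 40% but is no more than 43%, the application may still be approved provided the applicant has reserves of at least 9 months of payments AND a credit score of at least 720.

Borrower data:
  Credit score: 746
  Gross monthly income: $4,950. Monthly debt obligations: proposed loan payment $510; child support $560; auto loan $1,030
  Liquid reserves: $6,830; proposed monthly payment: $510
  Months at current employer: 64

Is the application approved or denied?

Approved

Credit score 746 ≥ 680 (meets base)
Total debts = (510 + 560 + 1,030) = 2,100. DTI: 2,100 ÷ 4,950 = 42.4%, over the 40% base limit.
Reserves: 6,830 ÷ 510 = 13.4 months (meets 4-month minimum)
Employment 64 ≥ 12 months
42.4% falls in the override range (40%–43%), so the compensating-factor test applies.
Reserves 13.4 ≥ 9 months; credit score 746 ≥ 720.
Both compensating conditions met → exception applies.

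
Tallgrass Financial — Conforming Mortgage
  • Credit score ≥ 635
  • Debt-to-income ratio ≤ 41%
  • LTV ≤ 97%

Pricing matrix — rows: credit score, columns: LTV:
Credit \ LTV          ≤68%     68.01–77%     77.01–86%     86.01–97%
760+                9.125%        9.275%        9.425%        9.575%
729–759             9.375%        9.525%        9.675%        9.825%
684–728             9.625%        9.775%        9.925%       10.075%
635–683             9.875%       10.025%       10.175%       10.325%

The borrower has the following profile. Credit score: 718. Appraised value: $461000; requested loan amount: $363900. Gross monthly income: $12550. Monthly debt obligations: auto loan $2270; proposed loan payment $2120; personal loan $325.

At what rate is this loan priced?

Credit score 718 ≥ 635; Total monthly debts = (2,270 + 2,120 + 325) = 4,715. DTI: 4,715 ÷ 12,550 = 37.6%, within the 41% cap
LTV: 363,900 ÷ 461,000 = 78.9%, within 97% cap
Row: 718 falls in 684–728. Column: 78.9% falls in 77.01–86%. Rate = 9.925%.

9.925%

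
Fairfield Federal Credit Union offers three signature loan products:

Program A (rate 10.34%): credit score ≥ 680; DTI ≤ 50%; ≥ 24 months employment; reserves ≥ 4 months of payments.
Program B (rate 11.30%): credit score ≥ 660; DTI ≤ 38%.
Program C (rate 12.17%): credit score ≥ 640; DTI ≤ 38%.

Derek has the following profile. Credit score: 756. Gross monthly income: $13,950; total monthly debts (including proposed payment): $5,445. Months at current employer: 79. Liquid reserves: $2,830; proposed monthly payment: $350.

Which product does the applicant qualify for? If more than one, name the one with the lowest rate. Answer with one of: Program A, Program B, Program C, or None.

DTI = 5,445/13,950 = 39%.
Reserves = 2,830/350 = 8.1 months.
Program A: score 756 ≥ 680; DTI 39% ≤ 50%; employment 79 ≥ 24 mo; reserves 8.1 ≥ 4 mo → qualifies.
Program B: score 756 ≥ 660; DTI 39% > 38% → does not qualify.
Program C: score 756 ≥ 640; DTI 39% > 38% → does not qualify.

Program A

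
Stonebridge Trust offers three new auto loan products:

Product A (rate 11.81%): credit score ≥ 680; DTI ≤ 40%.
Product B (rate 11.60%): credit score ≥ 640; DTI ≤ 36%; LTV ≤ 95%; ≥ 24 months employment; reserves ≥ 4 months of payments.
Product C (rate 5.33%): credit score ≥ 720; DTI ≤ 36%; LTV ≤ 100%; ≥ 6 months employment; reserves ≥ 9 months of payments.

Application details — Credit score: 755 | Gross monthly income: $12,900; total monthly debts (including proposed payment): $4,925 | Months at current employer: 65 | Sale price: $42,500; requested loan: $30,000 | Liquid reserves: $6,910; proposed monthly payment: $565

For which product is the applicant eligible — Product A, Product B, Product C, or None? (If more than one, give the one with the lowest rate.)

Product A

DTI = 4,925/12,900 = 38.2%.
LTV = 30,000/42,500 = 70.6%.
Reserves = 6,910/565 = 12.2 months.
Product A: score 755 ≥ 680; DTI 38.2% ≤ 40% → qualifies.
Product B: score 755 ≥ 640; DTI 38.2% > 36%; LTV 70.6% ≤ 95%; employment 65 ≥ 24 mo; reserves 12.2 ≥ 4 mo → does not qualify.
Product C: score 755 ≥ 720; DTI 38.2% > 36%; LTV 70.6% ≤ 100%; employment 65 ≥ 6 mo; reserves 12.2 ≥ 9 mo → does not qualify.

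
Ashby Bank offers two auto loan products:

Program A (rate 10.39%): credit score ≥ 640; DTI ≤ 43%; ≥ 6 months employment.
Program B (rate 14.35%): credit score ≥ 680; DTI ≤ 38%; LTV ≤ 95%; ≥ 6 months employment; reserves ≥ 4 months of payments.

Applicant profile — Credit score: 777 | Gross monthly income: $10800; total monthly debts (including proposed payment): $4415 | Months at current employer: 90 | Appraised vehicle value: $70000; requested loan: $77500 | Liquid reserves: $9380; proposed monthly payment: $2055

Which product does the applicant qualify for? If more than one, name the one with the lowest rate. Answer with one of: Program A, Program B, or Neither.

DTI = 4,415/10,800 = 40.9%.
LTV = 77,500/70,000 = 110.7%.
Reserves = 9,380/2,055 = 4.6 months.
Program A: score 777 ≥ 640; DTI 40.9% ≤ 43%; employment 90 ≥ 6 mo → qualifies.
Program B: score 777 ≥ 680; DTI 40.9% > 38%; LTV 110.7% > 95%; employment 90 ≥ 6 mo; reserves 4.6 ≥ 4 mo → does not qualify.

Program A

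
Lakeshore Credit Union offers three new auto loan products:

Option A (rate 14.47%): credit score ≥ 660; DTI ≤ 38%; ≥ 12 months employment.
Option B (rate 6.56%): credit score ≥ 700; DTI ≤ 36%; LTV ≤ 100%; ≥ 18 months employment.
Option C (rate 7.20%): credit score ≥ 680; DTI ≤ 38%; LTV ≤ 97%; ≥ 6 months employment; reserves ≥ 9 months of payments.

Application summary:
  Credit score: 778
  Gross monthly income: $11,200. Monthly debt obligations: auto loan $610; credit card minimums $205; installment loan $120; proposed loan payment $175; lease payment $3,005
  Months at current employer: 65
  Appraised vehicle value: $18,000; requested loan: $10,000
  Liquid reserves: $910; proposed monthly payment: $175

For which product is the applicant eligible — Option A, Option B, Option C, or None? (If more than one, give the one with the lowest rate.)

Total debts = (610 + 205 + 120 + 175 + 3,005) = 4,115; DTI = 4,115/11,200 = 36.7%.
LTV = 10,000/18,000 = 55.6%.
Reserves = 910/175 = 5.2 months.
Option A: score 778 ≥ 660; DTI 36.7% ≤ 38%; employment 65 ≥ 12 mo → qualifies.
Option B: score 778 ≥ 700; DTI 36.7% > 36%; LTV 55.6% ≤ 100%; employment 65 ≥ 18 mo → does not qualify.
Option C: score 778 ≥ 680; DTI 36.7% ≤ 38%; LTV 55.6% ≤ 97%; employment 65 ≥ 6 mo; reserves 5.2 < 9 mo → does not qualify.

Option A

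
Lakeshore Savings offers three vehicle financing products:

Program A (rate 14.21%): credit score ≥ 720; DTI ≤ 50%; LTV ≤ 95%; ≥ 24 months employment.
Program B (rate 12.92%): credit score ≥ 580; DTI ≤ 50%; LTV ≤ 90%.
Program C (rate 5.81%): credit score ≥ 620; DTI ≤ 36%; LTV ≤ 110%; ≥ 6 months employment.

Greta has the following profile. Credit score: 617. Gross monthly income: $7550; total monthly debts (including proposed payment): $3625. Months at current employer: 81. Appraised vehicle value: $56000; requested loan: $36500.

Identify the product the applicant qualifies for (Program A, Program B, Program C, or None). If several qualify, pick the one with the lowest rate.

DTI = 3,625/7,550 = 48%.
LTV = 36,500/56,000 = 65.2%.
Program A: score 617 < 720; DTI 48% ≤ 50%; LTV 65.2% ≤ 95%; employment 81 ≥ 24 mo → does not qualify.
Program B: score 617 ≥ 580; DTI 48% ≤ 50%; LTV 65.2% ≤ 90% → qualifies.
Program C: score 617 < 620; DTI 48% > 36%; LTV 65.2% ≤ 110%; employment 81 ≥ 6 mo → does not qualify.

Program B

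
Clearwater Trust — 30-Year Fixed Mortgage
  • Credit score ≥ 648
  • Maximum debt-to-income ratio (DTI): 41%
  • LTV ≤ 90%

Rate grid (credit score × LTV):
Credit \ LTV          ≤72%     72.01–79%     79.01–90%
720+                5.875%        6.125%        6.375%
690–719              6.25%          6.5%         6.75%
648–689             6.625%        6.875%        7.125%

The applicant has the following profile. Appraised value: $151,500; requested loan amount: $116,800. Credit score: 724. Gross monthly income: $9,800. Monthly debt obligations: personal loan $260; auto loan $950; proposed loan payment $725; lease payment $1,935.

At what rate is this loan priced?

Credit score 724 ≥ 648; Total monthly debts = (260 + 950 + 725 + 1,935) = 3,870. DTI: 3,870 ÷ 9,800 = 39.5%, within the 41% cap
Loan-to-value = 116,800/151,500 = 77.1% — pass (90% max)
Row: 724 falls in 720+. Column: 77.1% falls in 72.01–79%. Rate = 6.125%.

6.125%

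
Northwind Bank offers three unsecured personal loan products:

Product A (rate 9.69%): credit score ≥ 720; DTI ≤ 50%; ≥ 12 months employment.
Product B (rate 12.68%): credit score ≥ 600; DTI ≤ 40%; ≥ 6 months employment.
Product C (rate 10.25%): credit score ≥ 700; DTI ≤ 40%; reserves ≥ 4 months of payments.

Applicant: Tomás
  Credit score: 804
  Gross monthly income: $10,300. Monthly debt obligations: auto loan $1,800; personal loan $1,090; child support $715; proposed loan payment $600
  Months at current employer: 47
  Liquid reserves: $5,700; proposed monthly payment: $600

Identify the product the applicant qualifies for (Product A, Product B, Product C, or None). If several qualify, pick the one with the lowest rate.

Product A

Total debts = (1,800 + 1,090 + 715 + 600) = 4,205; DTI = 4,205/10,300 = 40.8%.
Reserves = 5,700/600 = 9.5 months.
Product A: score 804 ≥ 720; DTI 40.8% ≤ 50%; employment 47 ≥ 12 mo → qualifies.
Product B: score 804 ≥ 600; DTI 40.8% > 40%; employment 47 ≥ 6 mo → does not qualify.
Product C: score 804 ≥ 700; DTI 40.8% > 40%; reserves 9.5 ≥ 4 mo → does not qualify.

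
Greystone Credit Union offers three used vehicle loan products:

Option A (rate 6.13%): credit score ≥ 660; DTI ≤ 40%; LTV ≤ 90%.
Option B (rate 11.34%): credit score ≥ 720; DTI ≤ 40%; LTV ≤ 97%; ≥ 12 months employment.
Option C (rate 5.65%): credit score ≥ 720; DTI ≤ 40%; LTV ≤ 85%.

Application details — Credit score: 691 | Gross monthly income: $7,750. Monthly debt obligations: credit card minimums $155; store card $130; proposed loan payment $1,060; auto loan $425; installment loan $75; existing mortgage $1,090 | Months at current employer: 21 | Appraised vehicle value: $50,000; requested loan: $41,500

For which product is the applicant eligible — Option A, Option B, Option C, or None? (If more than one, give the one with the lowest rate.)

Total debts = (155 + 130 + 1,060 + 425 + 75 + 1,090) = 2,935; DTI = 2,935/7,750 = 37.9%.
LTV = 41,500/50,000 = 83%.
Option A: score 691 ≥ 660; DTI 37.9% ≤ 40%; LTV 83% ≤ 90% → qualifies.
Option B: score 691 < 720; DTI 37.9% ≤ 40%; LTV 83% ≤ 97%; employment 21 ≥ 12 mo → does not qualify.
Option C: score 691 < 720; DTI 37.9% ≤ 40%; LTV 83% ≤ 85% → does not qualify.

Option A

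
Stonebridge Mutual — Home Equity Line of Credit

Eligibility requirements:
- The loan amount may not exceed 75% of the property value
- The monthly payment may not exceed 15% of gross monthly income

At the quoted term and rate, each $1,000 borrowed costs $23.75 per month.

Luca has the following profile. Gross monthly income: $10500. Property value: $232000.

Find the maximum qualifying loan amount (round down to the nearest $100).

$66,300

Payment cap: 15% × $10,500 = $1,575/month.
At $23.75 per $1,000, that supports 1,575/23.75 × 1,000 ≈ $66,315 → $66,300.
LTV cap: 75% × $232,000 = $174,000 → $174,000.
Binding constraint: payment-to-income.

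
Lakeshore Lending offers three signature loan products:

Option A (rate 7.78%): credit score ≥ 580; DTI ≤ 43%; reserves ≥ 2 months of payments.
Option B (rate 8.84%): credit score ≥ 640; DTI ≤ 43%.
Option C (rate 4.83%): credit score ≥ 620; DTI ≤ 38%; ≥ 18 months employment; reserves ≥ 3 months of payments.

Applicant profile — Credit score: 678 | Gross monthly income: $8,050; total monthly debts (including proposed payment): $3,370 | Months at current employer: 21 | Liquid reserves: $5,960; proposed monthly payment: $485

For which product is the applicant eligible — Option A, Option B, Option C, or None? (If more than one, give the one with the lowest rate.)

Option A

DTI = 3,370/8,050 = 41.9%.
Reserves = 5,960/485 = 12.3 months.
Option A: score 678 ≥ 580; DTI 41.9% ≤ 43%; reserves 12.3 ≥ 2 mo → qualifies.
Option B: score 678 ≥ 640; DTI 41.9% ≤ 43% → qualifies.
Option C: score 678 ≥ 620; DTI 41.9% > 38%; employment 21 ≥ 18 mo; reserves 12.3 ≥ 3 mo → does not qualify.
Qualifying: Option A, Option B. Lowest rate is 7.78% → Option A.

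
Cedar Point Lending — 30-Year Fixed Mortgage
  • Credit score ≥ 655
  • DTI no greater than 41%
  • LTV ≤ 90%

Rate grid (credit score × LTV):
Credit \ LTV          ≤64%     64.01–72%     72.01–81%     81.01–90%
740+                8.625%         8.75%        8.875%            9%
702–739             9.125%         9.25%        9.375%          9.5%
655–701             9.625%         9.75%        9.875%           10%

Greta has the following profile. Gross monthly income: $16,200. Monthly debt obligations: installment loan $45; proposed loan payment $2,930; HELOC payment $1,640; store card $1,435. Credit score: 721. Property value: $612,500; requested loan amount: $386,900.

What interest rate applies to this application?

9.125%

Credit score 721 ≥ 655; Total monthly debts = (45 + 2,930 + 1,640 + 1,435) = 6,050. DTI = 6,050/16,200 = 37.3% ≤ 41%
Loan-to-value = 386,900/612,500 = 63.2% — pass (90% max)
Score 721 is in the 702–739 band; LTV 63.2% is in the ≤64% band → 9.125%.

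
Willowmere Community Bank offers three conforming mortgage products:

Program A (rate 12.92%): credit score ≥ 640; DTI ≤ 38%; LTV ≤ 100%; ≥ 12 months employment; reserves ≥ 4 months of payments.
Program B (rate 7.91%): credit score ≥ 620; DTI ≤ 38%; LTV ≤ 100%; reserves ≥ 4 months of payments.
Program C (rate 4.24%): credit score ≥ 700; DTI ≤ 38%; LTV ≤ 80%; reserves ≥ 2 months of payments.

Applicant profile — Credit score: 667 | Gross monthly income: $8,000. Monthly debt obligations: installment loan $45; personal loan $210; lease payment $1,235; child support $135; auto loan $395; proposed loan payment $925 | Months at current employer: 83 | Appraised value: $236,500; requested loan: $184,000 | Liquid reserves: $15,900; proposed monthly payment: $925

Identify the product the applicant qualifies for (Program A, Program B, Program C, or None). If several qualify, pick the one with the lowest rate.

Program B

Total debts = (45 + 210 + 1,235 + 135 + 395 + 925) = 2,945; DTI = 2,945/8,000 = 36.8%.
LTV = 184,000/236,500 = 77.8%.
Reserves = 15,900/925 = 17.2 months.
Program A: score 667 ≥ 640; DTI 36.8% ≤ 38%; LTV 77.8% ≤ 100%; employment 83 ≥ 12 mo; reserves 17.2 ≥ 4 mo → qualifies.
Program B: score 667 ≥ 620; DTI 36.8% ≤ 38%; LTV 77.8% ≤ 100%; reserves 17.2 ≥ 4 mo → qualifies.
Program C: score 667 < 700; DTI 36.8% ≤ 38%; LTV 77.8% ≤ 80%; reserves 17.2 ≥ 2 mo → does not qualify.
Qualifying: Program A, Program B. Lowest rate is 7.91% → Program B.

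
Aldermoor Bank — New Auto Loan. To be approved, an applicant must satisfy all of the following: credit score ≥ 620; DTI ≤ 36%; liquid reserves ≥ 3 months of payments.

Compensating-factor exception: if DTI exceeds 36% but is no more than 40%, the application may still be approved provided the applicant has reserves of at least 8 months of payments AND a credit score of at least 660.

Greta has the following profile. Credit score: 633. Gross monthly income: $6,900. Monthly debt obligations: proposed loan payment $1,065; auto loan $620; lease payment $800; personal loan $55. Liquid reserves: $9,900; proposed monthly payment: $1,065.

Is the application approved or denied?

Denied

Credit score 633 ≥ 620 (meets base)
Total debts = (1,065 + 620 + 800 + 55) = 2,540. DTI: 2,540 ÷ 6,900 = 36.8%, over the 36% base limit.
Reserves = 9,900/1,065 = 9.3 months ≥ 3
DTI 36.8% is within the 36%–40% exception band; checking compensating factors.
Reserves 9.3 ≥ 8 months; credit score 633 < 660.
Compensating-factor requirement not fully met.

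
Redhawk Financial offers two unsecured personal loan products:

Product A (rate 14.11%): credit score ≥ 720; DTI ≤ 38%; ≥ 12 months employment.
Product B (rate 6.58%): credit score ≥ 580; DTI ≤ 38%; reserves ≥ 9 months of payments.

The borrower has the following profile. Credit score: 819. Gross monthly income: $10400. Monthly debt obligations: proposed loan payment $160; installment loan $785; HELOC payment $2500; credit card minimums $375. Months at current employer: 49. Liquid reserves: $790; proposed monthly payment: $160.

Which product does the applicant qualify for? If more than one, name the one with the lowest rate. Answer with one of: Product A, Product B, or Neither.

Product A

Total debts = (160 + 785 + 2,500 + 375) = 3,820; DTI = 3,820/10,400 = 36.7%.
Reserves = 790/160 = 4.9 months.
Product A: score 819 ≥ 720; DTI 36.7% ≤ 38%; employment 49 ≥ 12 mo → qualifies.
Product B: score 819 ≥ 580; DTI 36.7% ≤ 38%; reserves 4.9 < 9 mo → does not qualify.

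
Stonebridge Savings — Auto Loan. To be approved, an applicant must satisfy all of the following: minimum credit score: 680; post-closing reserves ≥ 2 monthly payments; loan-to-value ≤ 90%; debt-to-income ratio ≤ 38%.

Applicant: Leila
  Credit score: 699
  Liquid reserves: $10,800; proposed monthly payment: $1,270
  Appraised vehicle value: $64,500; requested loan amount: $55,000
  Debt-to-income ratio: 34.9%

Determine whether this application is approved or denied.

Credit score 699 ≥ 680 (meets)
Reserves = 10,800/1,270 = 8.5 months ≥ 2
LTV = 55,000/64,500 = 85.3% ≤ 90%
DTI 34.9% ≤ 38%
All criteria satisfied.

Approved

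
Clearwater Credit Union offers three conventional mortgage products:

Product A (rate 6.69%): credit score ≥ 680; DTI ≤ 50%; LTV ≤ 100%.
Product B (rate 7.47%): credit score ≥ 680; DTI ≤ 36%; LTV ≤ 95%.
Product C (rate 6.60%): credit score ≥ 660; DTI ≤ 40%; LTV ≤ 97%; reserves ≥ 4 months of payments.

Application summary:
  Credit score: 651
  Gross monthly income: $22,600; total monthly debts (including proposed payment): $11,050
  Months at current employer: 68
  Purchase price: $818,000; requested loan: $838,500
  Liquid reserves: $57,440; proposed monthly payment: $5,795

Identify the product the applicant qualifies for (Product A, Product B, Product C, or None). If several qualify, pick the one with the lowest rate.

DTI = 11,050/22,600 = 48.9%.
LTV = 838,500/818,000 = 102.5%.
Reserves = 57,440/5,795 = 9.9 months.
Product A: score 651 < 680; DTI 48.9% ≤ 50%; LTV 102.5% > 100% → does not qualify.
Product B: score 651 < 680; DTI 48.9% > 36%; LTV 102.5% > 95% → does not qualify.
Product C: score 651 < 660; DTI 48.9% > 40%; LTV 102.5% > 97%; reserves 9.9 ≥ 4 mo → does not qualify.

None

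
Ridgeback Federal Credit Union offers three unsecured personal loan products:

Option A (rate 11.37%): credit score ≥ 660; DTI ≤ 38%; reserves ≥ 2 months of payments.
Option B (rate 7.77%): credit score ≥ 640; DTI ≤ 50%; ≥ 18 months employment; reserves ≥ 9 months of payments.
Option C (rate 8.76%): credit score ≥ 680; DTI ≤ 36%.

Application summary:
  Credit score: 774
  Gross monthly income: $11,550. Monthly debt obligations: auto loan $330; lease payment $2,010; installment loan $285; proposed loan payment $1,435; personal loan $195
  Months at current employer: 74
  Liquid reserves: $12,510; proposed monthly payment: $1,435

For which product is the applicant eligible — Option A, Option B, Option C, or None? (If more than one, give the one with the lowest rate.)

Total debts = (330 + 2,010 + 285 + 1,435 + 195) = 4,255; DTI = 4,255/11,550 = 36.8%.
Reserves = 12,510/1,435 = 8.7 months.
Option A: score 774 ≥ 660; DTI 36.8% ≤ 38%; reserves 8.7 ≥ 2 mo → qualifies.
Option B: score 774 ≥ 640; DTI 36.8% ≤ 50%; employment 74 ≥ 18 mo; reserves 8.7 < 9 mo → does not qualify.
Option C: score 774 ≥ 680; DTI 36.8% > 36% → does not qualify.

Option A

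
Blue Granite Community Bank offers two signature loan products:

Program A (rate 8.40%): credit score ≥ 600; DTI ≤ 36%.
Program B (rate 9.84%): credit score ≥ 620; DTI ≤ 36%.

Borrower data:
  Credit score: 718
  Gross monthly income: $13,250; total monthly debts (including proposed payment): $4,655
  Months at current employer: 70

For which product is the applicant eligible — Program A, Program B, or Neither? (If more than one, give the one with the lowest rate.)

DTI = 4,655/13,250 = 35.1%.
Program A: score 718 ≥ 600; DTI 35.1% ≤ 36% → qualifies.
Program B: score 718 ≥ 620; DTI 35.1% ≤ 36% → qualifies.
Qualifying: Program A, Program B. Lowest rate is 8.40% → Program A.

Program A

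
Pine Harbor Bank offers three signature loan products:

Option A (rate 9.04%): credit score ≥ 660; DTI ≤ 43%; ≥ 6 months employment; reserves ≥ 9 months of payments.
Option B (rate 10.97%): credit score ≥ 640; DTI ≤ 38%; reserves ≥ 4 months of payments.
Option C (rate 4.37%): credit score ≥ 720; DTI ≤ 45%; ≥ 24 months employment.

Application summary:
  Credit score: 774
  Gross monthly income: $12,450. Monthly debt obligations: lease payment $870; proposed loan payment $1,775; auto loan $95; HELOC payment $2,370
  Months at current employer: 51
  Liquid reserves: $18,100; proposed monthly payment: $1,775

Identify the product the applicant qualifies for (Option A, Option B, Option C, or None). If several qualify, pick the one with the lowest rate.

Option C

Total debts = (870 + 1,775 + 95 + 2,370) = 5,110; DTI = 5,110/12,450 = 41%.
Reserves = 18,100/1,775 = 10.2 months.
Option A: score 774 ≥ 660; DTI 41% ≤ 43%; employment 51 ≥ 6 mo; reserves 10.2 ≥ 9 mo → qualifies.
Option B: score 774 ≥ 640; DTI 41% > 38%; reserves 10.2 ≥ 4 mo → does not qualify.
Option C: score 774 ≥ 720; DTI 41% ≤ 45%; employment 51 ≥ 24 mo → qualifies.
Qualifying: Option A, Option C. Lowest rate is 4.37% → Option C.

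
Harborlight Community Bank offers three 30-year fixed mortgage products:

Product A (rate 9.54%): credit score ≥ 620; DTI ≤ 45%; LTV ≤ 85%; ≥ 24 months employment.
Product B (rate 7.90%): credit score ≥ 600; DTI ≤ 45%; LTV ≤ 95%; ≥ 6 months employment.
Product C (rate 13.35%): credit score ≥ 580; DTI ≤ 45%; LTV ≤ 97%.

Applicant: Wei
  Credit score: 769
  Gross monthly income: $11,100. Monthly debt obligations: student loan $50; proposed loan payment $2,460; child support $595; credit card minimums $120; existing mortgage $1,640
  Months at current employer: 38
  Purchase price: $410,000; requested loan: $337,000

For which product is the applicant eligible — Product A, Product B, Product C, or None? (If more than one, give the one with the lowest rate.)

Total debts = (50 + 2,460 + 595 + 120 + 1,640) = 4,865; DTI = 4,865/11,100 = 43.8%.
LTV = 337,000/410,000 = 82.2%.
Product A: score 769 ≥ 620; DTI 43.8% ≤ 45%; LTV 82.2% ≤ 85%; employment 38 ≥ 24 mo → qualifies.
Product B: score 769 ≥ 600; DTI 43.8% ≤ 45%; LTV 82.2% ≤ 95%; employment 38 ≥ 6 mo → qualifies.
Product C: score 769 ≥ 580; DTI 43.8% ≤ 45%; LTV 82.2% ≤ 97% → qualifies.
Qualifying: Product A, Product B, Product C. Lowest rate is 7.90% → Product B.

Product B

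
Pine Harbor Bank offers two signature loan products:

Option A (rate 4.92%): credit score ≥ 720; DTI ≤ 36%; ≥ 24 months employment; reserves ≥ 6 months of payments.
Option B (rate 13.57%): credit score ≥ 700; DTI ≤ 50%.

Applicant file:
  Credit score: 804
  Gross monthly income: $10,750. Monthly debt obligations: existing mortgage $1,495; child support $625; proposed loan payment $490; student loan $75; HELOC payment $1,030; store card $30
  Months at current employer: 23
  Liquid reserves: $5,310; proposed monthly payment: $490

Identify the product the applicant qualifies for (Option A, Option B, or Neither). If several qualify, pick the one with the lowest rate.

Total debts = (1,495 + 625 + 490 + 75 + 1,030 + 30) = 3,745; DTI = 3,745/10,750 = 34.8%.
Reserves = 5,310/490 = 10.8 months.
Option A: score 804 ≥ 720; DTI 34.8% ≤ 36%; employment 23 < 24 mo; reserves 10.8 ≥ 6 mo → does not qualify.
Option B: score 804 ≥ 700; DTI 34.8% ≤ 50% → qualifies.

Option B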